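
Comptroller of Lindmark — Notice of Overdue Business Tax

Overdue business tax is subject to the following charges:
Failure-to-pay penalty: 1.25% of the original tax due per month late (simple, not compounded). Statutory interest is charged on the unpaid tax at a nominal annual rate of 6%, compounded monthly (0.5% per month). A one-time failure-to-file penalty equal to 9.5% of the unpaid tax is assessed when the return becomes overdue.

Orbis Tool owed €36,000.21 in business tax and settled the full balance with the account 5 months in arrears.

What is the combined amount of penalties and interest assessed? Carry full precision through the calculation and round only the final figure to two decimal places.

Failure-to-file penalty: 9.5% × €36,000.21 = €3,420.02…
Failure-to-pay penalty: 5 × 1.25% × €36,000.21 = €2,250.01…
Interest: €36,000.21 × ((1 + 0.005)^5 − 1) = €36,000.21 × 0.0252513… = €909.0504…
Penalties + interest = €5,670.0331… + €909.0504… = €6,579.08

€6,579.08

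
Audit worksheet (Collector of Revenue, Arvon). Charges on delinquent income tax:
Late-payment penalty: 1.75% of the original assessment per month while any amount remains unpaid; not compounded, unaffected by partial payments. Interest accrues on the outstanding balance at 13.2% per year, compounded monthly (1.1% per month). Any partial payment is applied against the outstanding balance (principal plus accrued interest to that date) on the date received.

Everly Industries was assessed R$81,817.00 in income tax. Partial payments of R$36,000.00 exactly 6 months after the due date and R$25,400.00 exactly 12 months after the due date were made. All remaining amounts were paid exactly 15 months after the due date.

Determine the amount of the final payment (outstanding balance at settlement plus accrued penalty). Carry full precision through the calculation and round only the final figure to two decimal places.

Balance at month 6: R$81,817.0000 × (1 + 0.011)^6 = R$87,367.6159…
After R$36,000.00 payment: R$87,367.6159… − R$36,000.00 = R$51,367.6159…
Balance at month 12: R$51,367.6159… × (1 + 0.011)^6 = R$54,852.4895…
After R$25,400.00 payment: R$54,852.4895… − R$25,400.00 = R$29,452.4895…
Balance at month 15: R$29,452.4895… × (1 + 0.011)^3 = R$30,435.1521…
Penalty: 15 × 1.75% × R$81,817.00 = R$21,476.96…
Final settlement = outstanding balance + penalty = R$30,435.1521… + R$21,476.96… = R$51,912.11

R$51,912.11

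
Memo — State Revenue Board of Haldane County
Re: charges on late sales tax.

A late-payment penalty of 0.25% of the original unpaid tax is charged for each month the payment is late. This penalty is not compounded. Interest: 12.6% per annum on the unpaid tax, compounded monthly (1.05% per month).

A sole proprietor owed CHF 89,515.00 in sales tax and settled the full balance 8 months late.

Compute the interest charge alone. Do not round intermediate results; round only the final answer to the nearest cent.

CHF 7,801.47

Interest: CHF 89,515.00 × ((1 + 0.0105)^8 − 1) = CHF 89,515.00 × 0.0871527… = CHF 7,801.4726…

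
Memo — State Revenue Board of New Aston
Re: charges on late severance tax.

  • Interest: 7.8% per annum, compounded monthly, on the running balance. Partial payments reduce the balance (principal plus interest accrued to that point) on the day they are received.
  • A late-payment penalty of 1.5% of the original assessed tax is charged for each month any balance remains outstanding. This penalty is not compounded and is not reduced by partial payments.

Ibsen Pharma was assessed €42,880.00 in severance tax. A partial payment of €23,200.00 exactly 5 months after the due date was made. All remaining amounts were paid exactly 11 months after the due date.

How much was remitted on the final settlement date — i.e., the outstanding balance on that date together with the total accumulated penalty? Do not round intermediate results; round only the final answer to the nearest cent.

€29,003.10

Monthly rate = 7.8% ÷ 12 = 0.65%
Balance at month 5: €42,880.0000 × (1 + 0.0065)^5 = €44,291.8349…
After €23,200.00 payment: €44,291.8349… − €23,200.00 = €21,091.8349…
Balance at month 11: €21,091.8349… × (1 + 0.0065)^6 = €21,927.8999…
Penalty: 11 × 1.5% × €42,880.00 = €7,075.20
Final settlement = outstanding balance + penalty = €21,927.8999… + €7,075.20 = €29,003.10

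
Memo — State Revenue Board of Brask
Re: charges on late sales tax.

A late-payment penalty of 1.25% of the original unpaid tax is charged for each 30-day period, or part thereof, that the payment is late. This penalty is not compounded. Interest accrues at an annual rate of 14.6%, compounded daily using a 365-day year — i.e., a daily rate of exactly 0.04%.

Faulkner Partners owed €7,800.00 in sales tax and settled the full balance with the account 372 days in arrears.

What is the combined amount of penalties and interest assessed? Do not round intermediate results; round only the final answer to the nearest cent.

€2,518.67

Penalty periods: ⌈372/30⌉ = 13; penalty = 13 × 1.25% × €7,800.00 = €1,267.50
Interest: €7,800.00 × ((1 + 0.0004)^372 − 1) = €7,800.00 × 0.16040635… = €1,251.1696…
Penalties + interest = €1,267.5000 + €1,251.1696… = €2,518.67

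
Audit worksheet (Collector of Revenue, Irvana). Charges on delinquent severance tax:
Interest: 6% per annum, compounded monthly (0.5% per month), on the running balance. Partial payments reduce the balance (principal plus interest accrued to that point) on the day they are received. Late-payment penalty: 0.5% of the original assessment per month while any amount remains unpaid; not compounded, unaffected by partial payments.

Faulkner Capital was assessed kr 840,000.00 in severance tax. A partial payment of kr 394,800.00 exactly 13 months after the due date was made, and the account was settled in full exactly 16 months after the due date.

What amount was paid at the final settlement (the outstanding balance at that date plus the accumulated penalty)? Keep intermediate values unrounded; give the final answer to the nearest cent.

Balance at month 13: kr 840,000.0000 × (1 + 0.005)^13 = kr 896,268.4088…
After kr 394,800.00 payment: kr 896,268.4088… − kr 394,800.00 = kr 501,468.4088…
Balance at month 16: kr 501,468.4088… × (1 + 0.005)^3 = kr 509,028.1077…
Penalty: 16 × 0.5% × kr 840,000.00 = kr 67,200.00
Final settlement = outstanding balance + penalty = kr 509,028.1077… + kr 67,200.00 = kr 576,228.11

kr 576,228.11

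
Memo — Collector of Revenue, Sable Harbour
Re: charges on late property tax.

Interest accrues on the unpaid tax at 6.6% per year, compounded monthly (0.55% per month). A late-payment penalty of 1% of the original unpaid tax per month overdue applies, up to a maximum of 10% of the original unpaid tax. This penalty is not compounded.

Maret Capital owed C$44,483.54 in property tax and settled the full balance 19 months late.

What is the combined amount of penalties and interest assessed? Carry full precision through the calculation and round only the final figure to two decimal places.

C$9,334.32

Penalty (uncapped): 19 × 1% × C$44,483.54 = C$8,451.87…; cap = 10% × C$44,483.54 = C$4,448.35… → penalty = C$4,448.35…
Interest: C$44,483.54 × ((1 + 0.0055)^19 − 1) = C$44,483.54 × 0.1098376… = C$4,885.9641…
Penalties + interest = C$4,448.3540 + C$4,885.9641… = C$9,334.32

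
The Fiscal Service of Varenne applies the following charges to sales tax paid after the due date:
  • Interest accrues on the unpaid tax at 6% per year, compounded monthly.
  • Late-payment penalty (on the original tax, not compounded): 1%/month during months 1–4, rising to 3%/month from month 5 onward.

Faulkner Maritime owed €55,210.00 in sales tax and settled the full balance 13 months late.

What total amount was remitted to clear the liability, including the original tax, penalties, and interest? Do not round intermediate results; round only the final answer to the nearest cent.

€76,023.41

Penalty, months 1–4: 4 × 1% × €55,210.00 = €2,208.40
Penalty, months 5–13: 9 × 3% × €55,210.00 = €14,906.70
Interest (6%/yr ÷ 12 = 0.5%/month): €55,210.00 × ((1 + 0.005)^13 − 1) = €3,698.3082…
Total = €55,210.00 + €17,115.1000 + €3,698.3082… = €76,023.41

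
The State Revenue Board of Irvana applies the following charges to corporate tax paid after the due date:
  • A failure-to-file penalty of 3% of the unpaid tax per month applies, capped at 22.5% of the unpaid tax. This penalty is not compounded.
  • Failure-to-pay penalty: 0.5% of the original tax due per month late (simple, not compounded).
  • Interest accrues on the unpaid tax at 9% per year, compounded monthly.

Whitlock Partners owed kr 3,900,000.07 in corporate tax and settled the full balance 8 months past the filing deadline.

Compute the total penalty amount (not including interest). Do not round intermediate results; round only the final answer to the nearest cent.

Failure-to-file: 8 × 3% × kr 3,900,000.07 = kr 936,000.02…, capped at 22.5% × kr 3,900,000.07 = kr 877,500.02…
Failure-to-pay penalty: 8 × 0.5% × kr 3,900,000.07 = kr 156,000.00…
Total penalty = kr 877,500.02… + kr 156,000.00… = kr 1,033,500.02

kr 1,033,500.02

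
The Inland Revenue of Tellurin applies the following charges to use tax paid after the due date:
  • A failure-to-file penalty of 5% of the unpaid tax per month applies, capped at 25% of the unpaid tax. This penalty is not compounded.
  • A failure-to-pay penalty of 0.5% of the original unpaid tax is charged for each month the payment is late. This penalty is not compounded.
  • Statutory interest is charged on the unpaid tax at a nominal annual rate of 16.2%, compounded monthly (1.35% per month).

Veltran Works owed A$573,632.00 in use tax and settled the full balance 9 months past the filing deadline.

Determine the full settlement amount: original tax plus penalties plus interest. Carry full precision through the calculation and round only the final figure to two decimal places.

A$816,434.31

Failure-to-file: 9 × 5% × A$573,632.00 = A$258,134.40, capped at 25% × A$573,632.00 = A$143,408.00
Failure-to-pay penalty = 0.5% × A$573,632.00 × 9 mo = A$25,813.44
Interest: A$573,632.00 × ((1 + 0.0135)^9 − 1) = A$573,632.00 × 0.1282719… = A$73,580.8743…
Total = A$573,632.00 + A$169,221.4400 + A$73,580.8743… = A$816,434.31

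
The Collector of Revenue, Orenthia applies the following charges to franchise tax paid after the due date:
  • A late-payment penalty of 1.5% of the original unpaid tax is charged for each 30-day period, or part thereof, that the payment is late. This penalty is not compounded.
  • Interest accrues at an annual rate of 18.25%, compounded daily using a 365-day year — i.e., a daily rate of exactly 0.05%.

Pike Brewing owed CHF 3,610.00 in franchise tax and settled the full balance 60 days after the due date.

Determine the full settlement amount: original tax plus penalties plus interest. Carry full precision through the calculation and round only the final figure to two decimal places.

CHF 3,828.21

Penalty periods: ⌈60/30⌉ = 2; penalty = 2 × 1.5% × CHF 3,610.00 = CHF 108.30
Interest: CHF 3,610.00 × ((1 + 0.0005)^60 − 1) = CHF 3,610.00 × 0.03044681… = CHF 109.9130…
Total = CHF 3,610.00 + CHF 108.3000 + CHF 109.9130… = CHF 3,828.21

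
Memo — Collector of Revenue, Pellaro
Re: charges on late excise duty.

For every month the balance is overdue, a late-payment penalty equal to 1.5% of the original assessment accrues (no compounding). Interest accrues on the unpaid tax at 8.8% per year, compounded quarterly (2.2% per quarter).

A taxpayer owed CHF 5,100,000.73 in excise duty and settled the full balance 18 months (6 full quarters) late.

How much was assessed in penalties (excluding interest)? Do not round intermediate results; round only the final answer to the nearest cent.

Late-payment penalty: 18 × 1.5% × CHF 5,100,000.73 = CHF 1,377,000.20…

CHF 1,377,000.20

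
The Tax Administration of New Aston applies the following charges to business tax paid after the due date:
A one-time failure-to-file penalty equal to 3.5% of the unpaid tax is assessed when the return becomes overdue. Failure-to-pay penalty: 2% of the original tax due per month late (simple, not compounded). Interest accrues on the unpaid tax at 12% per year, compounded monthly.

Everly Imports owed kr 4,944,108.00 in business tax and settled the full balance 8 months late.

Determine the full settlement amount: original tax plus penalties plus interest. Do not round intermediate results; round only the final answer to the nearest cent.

Failure-to-file penalty: 3.5% × kr 4,944,108.00 = kr 173,043.78
Failure-to-pay penalty: 8 × 2% × kr 4,944,108.00 = kr 791,057.28
Interest (12%/yr ÷ 12 = 1%/month): kr 4,944,108.00 × ((1 + 0.01)^8 − 1) = kr 409,652.5011…
Total = kr 4,944,108.00 + kr 964,101.0600 + kr 409,652.5011… = kr 6,317,861.56

kr 6,317,861.56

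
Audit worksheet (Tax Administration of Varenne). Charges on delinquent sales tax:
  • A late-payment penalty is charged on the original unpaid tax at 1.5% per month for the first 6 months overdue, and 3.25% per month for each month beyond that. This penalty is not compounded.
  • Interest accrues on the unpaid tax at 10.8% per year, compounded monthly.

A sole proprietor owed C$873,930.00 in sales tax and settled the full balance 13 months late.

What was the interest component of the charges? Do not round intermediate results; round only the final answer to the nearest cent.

C$107,957.68

Interest (10.8%/yr ÷ 12 = 0.9%/month): C$873,930.00 × ((1 + 0.009)^13 − 1) = C$107,957.6758…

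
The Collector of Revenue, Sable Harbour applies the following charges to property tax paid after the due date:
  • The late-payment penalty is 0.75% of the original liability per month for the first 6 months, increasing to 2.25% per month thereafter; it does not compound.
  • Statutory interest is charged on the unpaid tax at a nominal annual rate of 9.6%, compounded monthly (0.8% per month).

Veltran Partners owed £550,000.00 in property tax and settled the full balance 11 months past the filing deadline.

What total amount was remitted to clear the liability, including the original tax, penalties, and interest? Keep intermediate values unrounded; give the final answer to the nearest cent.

£687,008.22

Penalty, months 1–6: 6 × 0.75% × £550,000.00 = £24,750.00
Penalty, months 7–11: 5 × 2.25% × £550,000.00 = £61,875.00
Interest: £550,000.00 × ((1 + 0.008)^11 − 1) = £550,000.00 × 0.0916058… = £50,383.2158…
Total = £550,000.00 + £86,625.0000 + £50,383.2158… = £687,008.22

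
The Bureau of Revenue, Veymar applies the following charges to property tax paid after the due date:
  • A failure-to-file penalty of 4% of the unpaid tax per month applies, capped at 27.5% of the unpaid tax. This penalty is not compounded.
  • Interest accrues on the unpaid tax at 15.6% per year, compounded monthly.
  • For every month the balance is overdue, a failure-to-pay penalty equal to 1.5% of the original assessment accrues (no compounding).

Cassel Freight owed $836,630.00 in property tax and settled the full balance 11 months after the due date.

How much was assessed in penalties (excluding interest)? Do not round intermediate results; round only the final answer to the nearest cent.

$368,117.20

Failure-to-file: 11 × 4% × $836,630.00 = $368,117.20, capped at 27.5% × $836,630.00 = $230,073.25
Failure-to-pay penalty: 11 × 1.5% × $836,630.00 = $138,043.95
Total penalty = $230,073.25 + $138,043.95 = $368,117.20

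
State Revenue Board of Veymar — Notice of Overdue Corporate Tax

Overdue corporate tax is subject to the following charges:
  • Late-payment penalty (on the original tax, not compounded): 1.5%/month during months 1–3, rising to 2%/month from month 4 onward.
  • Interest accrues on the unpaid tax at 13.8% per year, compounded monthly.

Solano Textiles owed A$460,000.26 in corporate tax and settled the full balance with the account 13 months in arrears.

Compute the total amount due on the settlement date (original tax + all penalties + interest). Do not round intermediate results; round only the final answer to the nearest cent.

Penalty, months 1–3: 3 × 1.5% × A$460,000.26 = A$20,700.01…
Penalty, months 4–13: 10 × 2% × A$460,000.26 = A$92,000.05…
Interest (13.8%/yr ÷ 12 = 1.15%/month): A$460,000.26 × ((1 + 0.0115)^13 − 1) = A$73,721.1314…
Total = A$460,000.26 + A$112,700.0637 + A$73,721.1314… = A$646,421.46

A$646,421.46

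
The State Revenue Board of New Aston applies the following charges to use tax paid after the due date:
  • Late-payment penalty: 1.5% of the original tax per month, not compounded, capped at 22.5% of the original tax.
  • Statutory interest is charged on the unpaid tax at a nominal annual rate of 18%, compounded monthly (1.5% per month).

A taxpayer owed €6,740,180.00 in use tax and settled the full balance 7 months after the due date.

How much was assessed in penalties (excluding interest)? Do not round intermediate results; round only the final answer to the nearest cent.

€707,718.90

Penalty: 7 × 1.5% × €6,740,180.00 = €707,718.90 (below the 22.5% cap of €1,516,540.50)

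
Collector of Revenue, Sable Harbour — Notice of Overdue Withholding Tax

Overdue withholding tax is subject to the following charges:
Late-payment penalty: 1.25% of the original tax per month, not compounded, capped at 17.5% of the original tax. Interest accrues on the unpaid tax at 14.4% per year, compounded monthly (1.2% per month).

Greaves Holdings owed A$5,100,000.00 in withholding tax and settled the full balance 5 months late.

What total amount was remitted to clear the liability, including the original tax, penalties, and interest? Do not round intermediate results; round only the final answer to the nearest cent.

A$5,732,182.66

Penalty: 5 × 1.25% × A$5,100,000.00 = A$318,750.00 (below the 17.5% cap of A$892,500.00)
Interest: A$5,100,000.00 × ((1 + 0.012)^5 − 1) = A$5,100,000.00 × 0.0614574… = A$313,432.6580…
Total = A$5,100,000.00 + A$318,750.0000 + A$313,432.6580… = A$5,732,182.66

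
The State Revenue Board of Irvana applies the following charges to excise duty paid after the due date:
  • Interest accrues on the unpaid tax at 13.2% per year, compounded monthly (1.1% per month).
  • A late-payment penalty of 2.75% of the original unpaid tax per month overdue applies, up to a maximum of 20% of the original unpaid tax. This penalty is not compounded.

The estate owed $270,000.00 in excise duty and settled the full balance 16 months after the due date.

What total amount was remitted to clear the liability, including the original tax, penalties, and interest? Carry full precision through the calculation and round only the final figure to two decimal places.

$375,649.04

Penalty (uncapped): 16 × 2.75% × $270,000.00 = $118,800.00; cap = 20% × $270,000.00 = $54,000.00 → penalty = $54,000.00
Interest: $270,000.00 × ((1 + 0.011)^16 − 1) = $270,000.00 × 0.1912927… = $51,649.0356…
Total = $270,000.00 + $54,000.0000 + $51,649.0356… = $375,649.04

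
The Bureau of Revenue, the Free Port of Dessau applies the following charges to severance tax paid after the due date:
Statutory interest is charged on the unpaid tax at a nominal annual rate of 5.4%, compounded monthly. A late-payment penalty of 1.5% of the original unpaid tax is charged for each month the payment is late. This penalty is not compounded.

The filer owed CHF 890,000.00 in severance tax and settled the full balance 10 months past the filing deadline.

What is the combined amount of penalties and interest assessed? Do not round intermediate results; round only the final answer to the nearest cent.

CHF 174,370.82

Late-payment penalty = 1.5% × CHF 890,000.00 × 10 mo = CHF 133,500.00
Interest (5.4%/yr ÷ 12 = 0.45%/month): CHF 890,000.00 × ((1 + 0.0045)^10 − 1) = CHF 40,870.8217…
Penalties + interest = CHF 133,500.0000 + CHF 40,870.8217… = CHF 174,370.82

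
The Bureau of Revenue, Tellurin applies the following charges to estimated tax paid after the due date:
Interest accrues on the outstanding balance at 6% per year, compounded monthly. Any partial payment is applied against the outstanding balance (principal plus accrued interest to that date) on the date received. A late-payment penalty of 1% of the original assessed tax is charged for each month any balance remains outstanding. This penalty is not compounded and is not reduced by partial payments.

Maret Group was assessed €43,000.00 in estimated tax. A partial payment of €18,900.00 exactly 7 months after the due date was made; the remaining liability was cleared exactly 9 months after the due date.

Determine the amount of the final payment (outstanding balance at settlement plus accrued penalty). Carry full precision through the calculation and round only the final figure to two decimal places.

€29,754.68

Monthly rate = 6% ÷ 12 = 0.5%
Balance at month 7: €43,000.0000 × (1 + 0.005)^7 = €44,527.7641…
After €18,900.00 payment: €44,527.7641… − €18,900.00 = €25,627.7641…
Balance at month 9: €25,627.7641… × (1 + 0.005)^2 = €25,884.6824…
Penalty: 9 × 1% × €43,000.00 = €3,870.00
Final settlement = outstanding balance + penalty = €25,884.6824… + €3,870.00 = €29,754.68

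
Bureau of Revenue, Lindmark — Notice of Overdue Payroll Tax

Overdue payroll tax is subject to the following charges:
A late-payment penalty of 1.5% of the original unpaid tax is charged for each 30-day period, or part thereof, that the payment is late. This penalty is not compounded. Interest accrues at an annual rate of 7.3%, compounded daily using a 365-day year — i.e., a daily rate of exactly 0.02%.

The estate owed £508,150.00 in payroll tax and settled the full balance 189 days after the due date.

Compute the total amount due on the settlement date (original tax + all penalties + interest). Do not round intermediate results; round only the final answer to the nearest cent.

£581,079.48

Penalty periods: ⌈189/30⌉ = 7; penalty = 7 × 1.5% × £508,150.00 = £53,355.75
Interest: £508,150.00 × ((1 + 0.0002)^189 − 1) = £508,150.00 × 0.03851958… = £19,573.7258…
Total = £508,150.00 + £53,355.7500 + £19,573.7258… = £581,079.48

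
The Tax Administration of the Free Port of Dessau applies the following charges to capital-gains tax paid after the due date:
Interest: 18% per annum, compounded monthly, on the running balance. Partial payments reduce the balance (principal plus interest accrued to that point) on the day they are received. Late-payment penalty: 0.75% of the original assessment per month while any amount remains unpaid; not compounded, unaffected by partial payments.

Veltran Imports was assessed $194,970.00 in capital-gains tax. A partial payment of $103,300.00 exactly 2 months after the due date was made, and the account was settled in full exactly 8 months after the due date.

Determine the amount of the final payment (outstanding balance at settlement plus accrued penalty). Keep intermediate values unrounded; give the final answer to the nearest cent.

Monthly rate = 18% ÷ 12 = 1.5%
Balance at month 2: $194,970.0000 × (1 + 0.015)^2 = $200,862.9683…
After $103,300.00 payment: $200,862.9683… − $103,300.00 = $97,562.9683…
Balance at month 8: $97,562.9683… × (1 + 0.015)^6 = $106,679.5704…
Penalty: 8 × 0.75% × $194,970.00 = $11,698.20
Final settlement = outstanding balance + penalty = $106,679.5704… + $11,698.20 = $118,377.77

$118,377.77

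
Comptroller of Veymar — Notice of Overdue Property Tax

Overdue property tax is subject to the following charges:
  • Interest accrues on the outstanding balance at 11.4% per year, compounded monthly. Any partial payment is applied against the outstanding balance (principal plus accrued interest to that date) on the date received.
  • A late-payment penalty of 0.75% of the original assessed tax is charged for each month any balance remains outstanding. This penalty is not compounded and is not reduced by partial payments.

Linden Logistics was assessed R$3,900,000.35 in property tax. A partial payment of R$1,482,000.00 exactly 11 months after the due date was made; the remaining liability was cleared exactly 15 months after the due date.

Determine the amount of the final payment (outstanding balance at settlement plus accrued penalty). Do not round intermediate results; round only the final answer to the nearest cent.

R$3,393,899.91

Monthly rate = 11.4% ÷ 12 = 0.95%
Balance at month 11: R$3,900,000.3500 × (1 + 0.0095)^11 = R$4,327,471.3576…
After R$1,482,000.00 payment: R$4,327,471.3576… − R$1,482,000.00 = R$2,845,471.3576…
Balance at month 15: R$2,845,471.3576… × (1 + 0.0095)^4 = R$2,955,149.8737…
Penalty: 15 × 0.75% × R$3,900,000.35 = R$438,750.04…
Final settlement = outstanding balance + penalty = R$2,955,149.8737… + R$438,750.04… = R$3,393,899.91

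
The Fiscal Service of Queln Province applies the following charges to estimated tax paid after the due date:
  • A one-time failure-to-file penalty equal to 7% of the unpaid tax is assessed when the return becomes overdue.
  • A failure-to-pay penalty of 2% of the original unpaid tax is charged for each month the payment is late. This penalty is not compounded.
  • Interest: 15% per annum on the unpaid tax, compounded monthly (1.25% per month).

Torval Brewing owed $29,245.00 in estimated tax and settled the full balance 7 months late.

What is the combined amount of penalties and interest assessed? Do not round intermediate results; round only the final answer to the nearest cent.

Failure-to-file penalty: 7% × $29,245.00 = $2,047.15
Failure-to-pay penalty = 2% × $29,245.00 × 7 mo = $4,094.30
Interest: $29,245.00 × ((1 + 0.0125)^7 − 1) = $29,245.00 × 0.0908505… = $2,656.9220…
Penalties + interest = $6,141.4500 + $2,656.9220… = $8,798.37

$8,798.37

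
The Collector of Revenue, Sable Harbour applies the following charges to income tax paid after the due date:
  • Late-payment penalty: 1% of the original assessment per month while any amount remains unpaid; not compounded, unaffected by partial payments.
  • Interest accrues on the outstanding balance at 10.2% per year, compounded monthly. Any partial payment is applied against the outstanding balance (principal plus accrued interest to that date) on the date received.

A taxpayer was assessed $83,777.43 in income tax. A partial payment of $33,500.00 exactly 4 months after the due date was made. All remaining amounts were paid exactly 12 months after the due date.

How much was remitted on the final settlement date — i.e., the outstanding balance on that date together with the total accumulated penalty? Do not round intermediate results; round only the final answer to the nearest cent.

$66,940.12

Monthly rate = 10.2% ÷ 12 = 0.85%
Balance at month 4: $83,777.4300 × (1 + 0.0085)^4 = $86,662.3864…
After $33,500.00 payment: $86,662.3864… − $33,500.00 = $53,162.3864…
Balance at month 12: $53,162.3864… × (1 + 0.0085)^8 = $56,886.8240…
Penalty: 12 × 1% × $83,777.43 = $10,053.29…
Final settlement = outstanding balance + penalty = $56,886.8240… + $10,053.29… = $66,940.12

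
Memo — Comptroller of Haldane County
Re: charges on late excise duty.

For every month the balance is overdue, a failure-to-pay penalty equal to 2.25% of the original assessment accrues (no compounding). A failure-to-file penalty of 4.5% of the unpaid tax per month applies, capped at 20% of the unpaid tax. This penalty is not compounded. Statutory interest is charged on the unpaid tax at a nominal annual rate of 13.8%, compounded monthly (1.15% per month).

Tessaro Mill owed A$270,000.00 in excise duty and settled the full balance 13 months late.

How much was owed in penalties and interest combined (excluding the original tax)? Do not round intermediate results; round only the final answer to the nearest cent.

Failure-to-file: 13 × 4.5% × A$270,000.00 = A$157,950.00, capped at 20% × A$270,000.00 = A$54,000.00
Failure-to-pay penalty = 2.25% × A$270,000.00 × 13 mo = A$78,975.00
Interest: A$270,000.00 × ((1 + 0.0115)^13 − 1) = A$270,000.00 × 0.1602632… = A$43,271.0744…
Penalties + interest = A$132,975.0000 + A$43,271.0744… = A$176,246.07

A$176,246.07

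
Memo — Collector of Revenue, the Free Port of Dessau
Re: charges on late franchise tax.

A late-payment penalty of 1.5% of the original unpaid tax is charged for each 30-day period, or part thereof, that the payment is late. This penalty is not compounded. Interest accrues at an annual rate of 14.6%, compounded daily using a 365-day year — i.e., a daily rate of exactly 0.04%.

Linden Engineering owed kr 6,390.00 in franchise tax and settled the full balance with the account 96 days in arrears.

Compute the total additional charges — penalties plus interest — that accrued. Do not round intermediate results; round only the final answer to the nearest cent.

Penalty periods: ⌈96/30⌉ = 4; penalty = 4 × 1.5% × kr 6,390.00 = kr 383.40
Interest: kr 6,390.00 × ((1 + 0.0004)^96 − 1) = kr 6,390.00 × 0.03913883… = kr 250.0971…
Penalties + interest = kr 383.4000 + kr 250.0971… = kr 633.50

kr 633.50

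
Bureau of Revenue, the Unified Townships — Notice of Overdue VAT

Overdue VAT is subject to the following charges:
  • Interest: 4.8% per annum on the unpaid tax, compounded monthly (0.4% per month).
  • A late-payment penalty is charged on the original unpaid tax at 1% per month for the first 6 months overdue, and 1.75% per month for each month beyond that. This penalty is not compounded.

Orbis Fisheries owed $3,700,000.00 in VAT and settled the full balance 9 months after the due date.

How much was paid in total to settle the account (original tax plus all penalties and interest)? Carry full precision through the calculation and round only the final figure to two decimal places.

$4,251,601.21

Penalty, months 1–6: 6 × 1% × $3,700,000.00 = $222,000.00
Penalty, months 7–9: 3 × 1.75% × $3,700,000.00 = $194,250.00
Interest: $3,700,000.00 × ((1 + 0.004)^9 − 1) = $3,700,000.00 × 0.0365814… = $135,351.2110…
Total = $3,700,000.00 + $416,250.0000 + $135,351.2110… = $4,251,601.21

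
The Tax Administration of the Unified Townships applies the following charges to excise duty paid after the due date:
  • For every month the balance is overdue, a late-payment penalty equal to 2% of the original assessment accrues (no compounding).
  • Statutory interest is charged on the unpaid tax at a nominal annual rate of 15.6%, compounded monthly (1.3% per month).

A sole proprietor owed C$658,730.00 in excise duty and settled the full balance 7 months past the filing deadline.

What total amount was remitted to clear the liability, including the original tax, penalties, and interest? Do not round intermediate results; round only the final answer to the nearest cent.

C$813,285.78

Late-payment penalty: 7 × 2% × C$658,730.00 = C$92,222.20
Interest: C$658,730.00 × ((1 + 0.013)^7 − 1) = C$658,730.00 × 0.0946269… = C$62,333.5795…
Total = C$658,730.00 + C$92,222.2000 + C$62,333.5795… = C$813,285.78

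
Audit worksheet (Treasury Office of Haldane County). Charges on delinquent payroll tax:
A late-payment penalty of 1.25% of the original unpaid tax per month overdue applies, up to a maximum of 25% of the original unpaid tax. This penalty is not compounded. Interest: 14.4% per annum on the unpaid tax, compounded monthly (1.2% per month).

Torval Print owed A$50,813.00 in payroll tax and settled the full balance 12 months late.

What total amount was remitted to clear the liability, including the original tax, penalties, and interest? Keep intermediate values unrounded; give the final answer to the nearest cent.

Penalty: 12 × 1.25% × A$50,813.00 = A$7,621.95 (below the 25% cap of A$12,703.25)
Interest: A$50,813.00 × ((1 + 0.012)^12 − 1) = A$50,813.00 × 0.1538946… = A$7,819.8475…
Total = A$50,813.00 + A$7,621.9500 + A$7,819.8475… = A$66,254.80

A$66,254.80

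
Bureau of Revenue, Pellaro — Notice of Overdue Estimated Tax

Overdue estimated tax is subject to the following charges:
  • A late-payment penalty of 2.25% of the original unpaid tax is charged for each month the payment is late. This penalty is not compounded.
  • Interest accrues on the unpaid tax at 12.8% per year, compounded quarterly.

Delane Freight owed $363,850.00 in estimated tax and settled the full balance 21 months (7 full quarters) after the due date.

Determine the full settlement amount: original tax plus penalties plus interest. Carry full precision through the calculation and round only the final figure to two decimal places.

$625,526.66

Late-payment penalty: 21 × 2.25% × $363,850.00 = $171,919.13…
Interest (12.8%/yr ÷ 4 = 3.2%/quarter): $363,850.00 × ((1 + 0.032)^7 − 1) = $89,757.5352…
Total = $363,850.00 + $171,919.1250 + $89,757.5352… = $625,526.66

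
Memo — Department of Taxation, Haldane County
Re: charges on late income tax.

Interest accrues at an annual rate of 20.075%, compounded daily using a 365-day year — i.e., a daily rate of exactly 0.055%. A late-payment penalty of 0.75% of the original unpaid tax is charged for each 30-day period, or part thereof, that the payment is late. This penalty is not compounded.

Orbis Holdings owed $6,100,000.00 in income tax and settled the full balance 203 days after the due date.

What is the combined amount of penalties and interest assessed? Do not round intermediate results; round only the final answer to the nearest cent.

Penalty periods: ⌈203/30⌉ = 7; penalty = 7 × 0.75% × $6,100,000.00 = $320,250.00
Interest: $6,100,000.00 × ((1 + 0.00055)^203 − 1) = $6,100,000.00 × 0.11808713… = $720,331.5066…
Penalties + interest = $320,250.0000 + $720,331.5066… = $1,040,581.51

$1,040,581.51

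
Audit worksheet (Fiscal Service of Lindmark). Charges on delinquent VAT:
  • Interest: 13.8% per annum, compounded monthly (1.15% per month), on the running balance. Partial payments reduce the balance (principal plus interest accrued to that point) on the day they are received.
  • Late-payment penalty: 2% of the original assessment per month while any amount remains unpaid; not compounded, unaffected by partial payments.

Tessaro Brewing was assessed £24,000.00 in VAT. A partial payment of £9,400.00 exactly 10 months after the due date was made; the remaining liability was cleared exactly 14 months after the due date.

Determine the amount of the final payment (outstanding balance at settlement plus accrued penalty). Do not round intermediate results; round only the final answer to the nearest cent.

Balance at month 10: £24,000.0000 × (1 + 0.0115)^10 = £26,907.2995…
After £9,400.00 payment: £26,907.2995… − £9,400.00 = £17,507.2995…
Balance at month 14: £17,507.2995… × (1 + 0.0115)^4 = £18,326.6341…
Penalty: 14 × 2% × £24,000.00 = £6,720.00
Final settlement = outstanding balance + penalty = £18,326.6341… + £6,720.00 = £25,046.63

£25,046.63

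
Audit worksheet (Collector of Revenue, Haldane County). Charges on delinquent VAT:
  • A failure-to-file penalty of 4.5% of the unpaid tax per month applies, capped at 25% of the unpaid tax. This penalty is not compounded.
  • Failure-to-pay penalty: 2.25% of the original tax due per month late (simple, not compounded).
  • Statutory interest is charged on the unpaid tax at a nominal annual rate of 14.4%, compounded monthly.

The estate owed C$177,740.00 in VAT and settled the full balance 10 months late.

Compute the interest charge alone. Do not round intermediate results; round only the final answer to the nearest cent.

Interest (14.4%/yr ÷ 12 = 1.2%/month): C$177,740.00 × ((1 + 0.012)^10 − 1) = C$22,518.1966…

C$22,518.20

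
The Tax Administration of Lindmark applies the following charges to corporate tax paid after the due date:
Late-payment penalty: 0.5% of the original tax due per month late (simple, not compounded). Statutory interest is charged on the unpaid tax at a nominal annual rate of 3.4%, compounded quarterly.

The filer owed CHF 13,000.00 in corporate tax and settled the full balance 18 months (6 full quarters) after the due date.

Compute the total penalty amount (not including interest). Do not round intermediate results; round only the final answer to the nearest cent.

Late-payment penalty: 18 × 0.5% × CHF 13,000.00 = CHF 1,170.00

CHF 1,170.00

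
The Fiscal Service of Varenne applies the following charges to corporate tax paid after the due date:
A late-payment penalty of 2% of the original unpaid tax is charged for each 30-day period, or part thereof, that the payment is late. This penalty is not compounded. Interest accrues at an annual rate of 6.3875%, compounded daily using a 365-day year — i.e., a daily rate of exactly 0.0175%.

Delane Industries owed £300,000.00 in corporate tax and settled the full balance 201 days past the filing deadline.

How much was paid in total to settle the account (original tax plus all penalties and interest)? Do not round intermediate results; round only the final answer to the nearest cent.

Penalty periods: ⌈201/30⌉ = 7; penalty = 7 × 2% × £300,000.00 = £42,000.00
Interest: £300,000.00 × ((1 + 0.000175)^201 − 1) = £300,000.00 × 0.03579777… = £10,739.3311…
Total = £300,000.00 + £42,000.0000 + £10,739.3311… = £352,739.33

£352,739.33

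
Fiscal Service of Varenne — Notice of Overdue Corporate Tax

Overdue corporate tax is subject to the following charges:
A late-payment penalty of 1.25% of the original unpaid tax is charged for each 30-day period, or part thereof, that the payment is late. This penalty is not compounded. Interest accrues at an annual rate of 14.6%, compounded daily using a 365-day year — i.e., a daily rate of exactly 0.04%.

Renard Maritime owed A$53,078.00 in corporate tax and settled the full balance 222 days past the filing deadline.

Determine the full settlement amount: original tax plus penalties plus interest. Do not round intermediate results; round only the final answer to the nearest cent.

Penalty periods: ⌈222/30⌉ = 8; penalty = 8 × 1.25% × A$53,078.00 = A$5,307.80
Interest: A$53,078.00 × ((1 + 0.0004)^222 − 1) = A$53,078.00 × 0.09284266… = A$4,927.9026…
Total = A$53,078.00 + A$5,307.8000 + A$4,927.9026… = A$63,313.70

A$63,313.70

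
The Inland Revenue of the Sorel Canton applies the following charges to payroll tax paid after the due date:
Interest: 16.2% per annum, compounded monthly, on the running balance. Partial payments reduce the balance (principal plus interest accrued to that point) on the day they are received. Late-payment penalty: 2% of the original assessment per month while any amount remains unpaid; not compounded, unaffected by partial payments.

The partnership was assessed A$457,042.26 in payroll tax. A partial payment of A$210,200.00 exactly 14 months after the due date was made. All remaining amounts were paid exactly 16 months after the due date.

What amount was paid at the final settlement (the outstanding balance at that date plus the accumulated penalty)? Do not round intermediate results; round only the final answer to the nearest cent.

A$496,756.98

Monthly rate = 16.2% ÷ 12 = 1.35%
Balance at month 14: A$457,042.2600 × (1 + 0.0135)^14 = A$551,428.1097…
After A$210,200.00 payment: A$551,428.1097… − A$210,200.00 = A$341,228.1097…
Balance at month 16: A$341,228.1097… × (1 + 0.0135)^2 = A$350,503.4574…
Penalty: 16 × 2% × A$457,042.26 = A$146,253.52…
Final settlement = outstanding balance + penalty = A$350,503.4574… + A$146,253.52… = A$496,756.98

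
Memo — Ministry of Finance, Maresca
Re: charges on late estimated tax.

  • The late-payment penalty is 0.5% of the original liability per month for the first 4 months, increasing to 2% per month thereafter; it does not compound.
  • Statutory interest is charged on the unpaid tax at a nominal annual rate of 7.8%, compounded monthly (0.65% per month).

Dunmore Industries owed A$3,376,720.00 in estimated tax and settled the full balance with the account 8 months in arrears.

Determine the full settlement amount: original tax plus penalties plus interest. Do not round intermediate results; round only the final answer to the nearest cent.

A$3,894,028.45

Penalty, months 1–4: 4 × 0.5% × A$3,376,720.00 = A$67,534.40
Penalty, months 5–8: 4 × 2% × A$3,376,720.00 = A$270,137.60
Interest: A$3,376,720.00 × ((1 + 0.0065)^8 − 1) = A$3,376,720.00 × 0.0531985… = A$179,636.4545…
Total = A$3,376,720.00 + A$337,672.0000 + A$179,636.4545… = A$3,894,028.45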